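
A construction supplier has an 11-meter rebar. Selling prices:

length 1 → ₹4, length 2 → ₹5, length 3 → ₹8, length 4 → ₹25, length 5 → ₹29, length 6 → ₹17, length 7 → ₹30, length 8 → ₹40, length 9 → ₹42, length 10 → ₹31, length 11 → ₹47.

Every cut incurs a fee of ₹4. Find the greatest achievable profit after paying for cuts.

Let r[k] be the best obtainable value from length k. For each k, try every first piece i and keep the best of price[i] + r[k−i] minus the 4 cut fee when i<k.
r[1] = 4
r[2] = 5
r[3] = 8
r[4] = 25
r[5] = 29
r[6] = 29  (first piece 1, then r[5]=29)
r[7] = 30  (first piece 2, then r[5]=29)
r[8] = 46  (first piece 4, then r[4]=25)
r[9] = 50  (first piece 4, then r[5]=29)
r[10] = 54  (first piece 5, then r[5]=29)
r[11] = 54  (first piece 1, then r[10]=54)
One optimal plan: pieces 5 + 5 + 1 (2 cuts) → ₹62 − ₹8 = ₹54.

54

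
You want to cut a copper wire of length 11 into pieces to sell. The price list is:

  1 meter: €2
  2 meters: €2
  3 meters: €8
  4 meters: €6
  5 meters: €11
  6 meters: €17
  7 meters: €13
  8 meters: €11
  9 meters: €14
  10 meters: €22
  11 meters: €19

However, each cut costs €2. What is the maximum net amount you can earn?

26

Let net[k] be the best obtainable value from length k. For each k, try every first piece i and keep the best of price[i] + net[k−i] minus the 2 cut fee when i<k.
net[1] = 2
net[2] = 2  (first piece 1, then net[1]=2)
net[3] = 8
net[4] = 8  (first piece 1, then net[3]=8)
net[5] = 11
net[6] = 17
net[7] = 17  (first piece 1, then net[6]=17)
net[8] = 17  (first piece 1, then net[7]=17)
net[9] = 23  (first piece 3, then net[6]=17)
net[10] = 23  (first piece 1, then net[9]=23)
net[11] = 26  (first piece 5, then net[6]=17)
One optimal plan: pieces 6 + 5 (1 cut) → €28 − €2 = €26.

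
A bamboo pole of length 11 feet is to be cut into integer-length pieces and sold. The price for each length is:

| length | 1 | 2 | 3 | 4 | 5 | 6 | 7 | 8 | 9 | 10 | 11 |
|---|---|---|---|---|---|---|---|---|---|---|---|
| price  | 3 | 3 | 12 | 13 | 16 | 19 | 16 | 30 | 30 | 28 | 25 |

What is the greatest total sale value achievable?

Consider every possible first cut. r[k] is the best of p[i]+r[k−i] over all sellable i≤k.
r[1] = 3
r[2] = 6  (first piece 1, then r[1]=3)
r[3] = 12
r[4] = 15  (first piece 1, then r[3]=12)
r[5] = 18  (first piece 1, then r[4]=15)
r[6] = 24  (first piece 3, then r[3]=12)
r[7] = 27  (first piece 1, then r[6]=24)
r[8] = 30  (first piece 1, then r[7]=27)
r[9] = 36  (first piece 3, then r[6]=24)
r[10] = 39  (first piece 1, then r[9]=36)
r[11] = 42  (first piece 1, then r[10]=39)
One optimal cutting: 3 + 3 + 3 + 1 + 1 → $12 + $12 + $12 + $3 + $3 = $42.

42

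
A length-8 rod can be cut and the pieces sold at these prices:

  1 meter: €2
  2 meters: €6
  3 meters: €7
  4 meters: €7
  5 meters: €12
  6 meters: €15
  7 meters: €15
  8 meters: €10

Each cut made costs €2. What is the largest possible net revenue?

19

Let net[k] be the best obtainable value from length k. For each k, try every first piece i and keep the best of price[i] + net[k−i] minus the 2 cut fee when i<k.
net[1] = 2
net[2] = 6
net[3] = 7
net[4] = 10  (first piece 2, then net[2]=6)
net[5] = 12
net[6] = 15
net[7] = 16  (first piece 2, then net[5]=12)
net[8] = 19  (first piece 2, then net[6]=15)
One optimal plan: pieces 6 + 2 (1 cut) → €21 − €2 = €19.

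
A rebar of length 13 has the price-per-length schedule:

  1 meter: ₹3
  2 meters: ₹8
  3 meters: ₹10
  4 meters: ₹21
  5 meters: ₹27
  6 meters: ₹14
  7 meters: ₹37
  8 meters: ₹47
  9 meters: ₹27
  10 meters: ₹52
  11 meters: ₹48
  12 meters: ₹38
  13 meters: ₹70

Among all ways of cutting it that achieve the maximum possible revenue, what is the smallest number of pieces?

Consider every possible first cut. r[k] is the best of p[i]+r[k−i] over all sellable i≤k.
r[1] = 3
r[2] = 8
r[3] = 11  (first piece 1, then r[2]=8)
r[4] = 21
r[5] = 27
r[6] = 30  (first piece 1, then r[5]=27)
r[7] = 37
r[8] = 47
r[9] = 50  (first piece 1, then r[8]=47)
r[10] = 55  (first piece 2, then r[8]=47)
r[11] = 58  (first piece 1, then r[10]=55)
r[12] = 68  (first piece 4, then r[8]=47)
r[13] = 74  (first piece 5, then r[8]=47)
Maximum revenue is ₹74.
Now minimize piece count subject to staying optimal: for each k, pieces[k] = 1 + min over i with p[i]+r[k−i]=r[k] of pieces[k−i].
pieces[10] = 2
pieces[11] = 2
pieces[12] = 2
pieces[13] = 2

2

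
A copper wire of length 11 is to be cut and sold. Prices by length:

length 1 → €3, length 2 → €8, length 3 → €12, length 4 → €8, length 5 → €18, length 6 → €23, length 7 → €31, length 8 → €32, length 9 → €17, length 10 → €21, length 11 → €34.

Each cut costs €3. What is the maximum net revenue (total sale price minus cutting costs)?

41

Let v[k] be the best obtainable value from length k. For each k, try every first piece i and keep the best of price[i] + v[k−i] minus the 3 cut fee when i<k.
v[1] = 3
v[2] = max(3+3-3, 8+0) = 8
v[3] = max(3+8-3, 8+3-3, 12+0) = 12
v[4] = max(3+12-3, 8+8-3, 12+3-3, 8+0) = 13
v[5] = max(3+13-3, 8+12-3, 12+8-3, 8+3-3, 18+0) = 18
v[6] = max(3+18-3, 8+13-3, 12+12-3, 8+8-3, 18+3-3, 23+0) = 23
v[7] = max(3+23-3, 8+18-3, 12+13-3, …, 23+3-3, 31+0) = 31
v[8] = max(3+31-3, 8+23-3, 12+18-3, …, 31+3-3, 32+0) = 32
v[9] = max(3+32-3, 8+31-3, 12+23-3, …, 32+3-3, 17+0) = 36
v[10] = max(3+36-3, 8+32-3, 12+31-3, …, 17+3-3, 21+0) = 40
v[11] = max(3+40-3, 8+36-3, 12+32-3, …, 21+3-3, 34+0) = 41
One optimal plan: pieces 7 + 2 + 2 (2 cuts) → €47 − €6 = €41.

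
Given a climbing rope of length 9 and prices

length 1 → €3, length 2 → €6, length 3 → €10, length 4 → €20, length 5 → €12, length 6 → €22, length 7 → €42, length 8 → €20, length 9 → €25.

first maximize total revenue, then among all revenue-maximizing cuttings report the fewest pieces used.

2

Consider every possible first cut. r[k] is the best of p[i]+r[k−i] over all sellable i≤k.
r[1] = 3
r[2] = 6  (first piece 1, then r[1]=3)
r[3] = 10
r[4] = 20
r[5] = 23  (first piece 1, then r[4]=20)
r[6] = 26  (first piece 1, then r[5]=23)
r[7] = 42
r[8] = 45  (first piece 1, then r[7]=42)
r[9] = 48  (first piece 1, then r[8]=45)
Maximum revenue is €48.
Now minimize piece count subject to staying optimal: for each k, pieces[k] = 1 + min over i with p[i]+r[k−i]=r[k] of pieces[k−i].
pieces[6] = 2
pieces[7] = 1
pieces[8] = 2
pieces[9] = 2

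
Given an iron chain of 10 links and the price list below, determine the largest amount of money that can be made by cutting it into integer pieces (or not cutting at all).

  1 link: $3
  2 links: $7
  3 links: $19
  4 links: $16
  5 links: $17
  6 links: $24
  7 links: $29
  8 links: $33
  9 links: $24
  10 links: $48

Consider every possible first cut. v[k] is the best of p[i]+v[k−i] over all sellable i≤k.
v[1] = 3
v[2] = 7
v[3] = 19
v[4] = 22  (first piece 1, then v[3]=19)
v[5] = 26  (first piece 2, then v[3]=19)
v[6] = 38  (first piece 3, then v[3]=19)
v[7] = 41  (first piece 1, then v[6]=38)
v[8] = 45  (first piece 2, then v[6]=38)
v[9] = 57  (first piece 3, then v[6]=38)
v[10] = 60  (first piece 1, then v[9]=57)
One optimal cutting: 3 + 3 + 3 + 1 → $19 + $19 + $19 + $3 = $60.

60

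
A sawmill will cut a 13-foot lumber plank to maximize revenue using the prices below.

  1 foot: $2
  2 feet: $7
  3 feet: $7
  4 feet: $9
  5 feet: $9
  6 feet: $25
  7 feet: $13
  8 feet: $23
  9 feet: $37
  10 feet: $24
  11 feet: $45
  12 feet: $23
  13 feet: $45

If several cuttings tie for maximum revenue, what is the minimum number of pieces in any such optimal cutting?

2

Let r[k] be the best obtainable value from length k. For each k, try every first piece i and keep the best of price[i] + r[k−i].
r[1] = 2
r[2] = max(2+2, 7+0) = 7
r[3] = max(2+7, 7+2, 7+0) = 9
r[4] = max(2+9, 7+7, 7+2, 9+0) = 14
r[5] = max(2+14, 7+9, 7+7, 9+2, 9+0) = 16
r[6] = max(2+16, 7+14, 7+9, 9+7, 9+2, 25+0) = 25
r[7] = max(2+25, 7+16, 7+14, …, 25+2, 13+0) = 27
r[8] = max(2+27, 7+25, 7+16, …, 13+2, 23+0) = 32
r[9] = max(2+32, 7+27, 7+25, …, 23+2, 37+0) = 37
r[10] = max(2+37, 7+32, 7+27, …, 37+2, 24+0) = 39
r[11] = max(2+39, 7+37, 7+32, …, 24+2, 45+0) = 45
r[12] = max(2+45, 7+39, 7+37, …, 45+2, 23+0) = 50
r[13] = max(2+50, 7+45, 7+39, …, 23+2, 45+0) = 52
Maximum revenue is $52.
Now minimize piece count subject to staying optimal: for each k, pieces[k] = 1 + min over i with p[i]+r[k−i]=r[k] of pieces[k−i].
pieces[10] = 2
pieces[11] = 1
pieces[12] = 2
pieces[13] = 2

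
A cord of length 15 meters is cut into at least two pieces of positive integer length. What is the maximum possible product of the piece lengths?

Define P[k] = max over 1≤i<k of i · max(k−i, P[k−i]); the inner max lets the remainder stay uncut if that's better.
P[2] = 1*max(1,0) = 1*1 = 1
P[3] = max(1*2, 2*1) = 2
P[4] = max(1*3, 2*2, 3*1) = 4
P[5] = max(1*4, 2*3, 3*2, 4*1) = 6
P[6] = max(1*6, 2*4, 3*3, 4*2, 5*1) = 9
P[7] = max(1*9, 2*6, 3*4, 4*3, 5*2, 6*1) = 12
P[8] = max(1*12, 2*9, 3*6, …, 6*2, 7*1) = 18
P[9] = max(1*18, 2*12, 3*9, …, 7*2, 8*1) = 27
P[10] = max(1*27, 2*18, 3*12, …, 8*2, 9*1) = 36
P[11] = max(1*36, 2*27, 3*18, …, 9*2, 10*1) = 54
P[12] = max(1*54, 2*36, 3*27, …, 10*2, 11*1) = 81
P[13] = max(1*81, 2*54, 3*36, …, 11*2, 12*1) = 108
P[14] = max(1*108, 2*81, 3*54, …, 12*2, 13*1) = 162
P[15] = max(1*162, 2*108, 3*81, …, 13*2, 14*1) = 243
One optimal split: 3 + 3 + 3 + 3 + 3; product 3*3*3*3*3 = 243.

243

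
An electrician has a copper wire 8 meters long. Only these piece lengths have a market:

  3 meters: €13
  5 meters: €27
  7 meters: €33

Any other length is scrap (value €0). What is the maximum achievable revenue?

40

Let best[k] be the best obtainable value from length k. For each k, try every first piece i and keep the best of price[i] + best[k−i].
best[1] = 0
best[2] = 0
best[3] = 13
best[4] = 13
best[5] = max(13+0, 27+0) = 27
best[6] = max(13+13, 27+0) = 27
best[7] = max(13+13, 27+0, 33+0) = 33
best[8] = max(13+27, 27+13, 33+0) = 40
One optimal cutting: 5 + 3 → €40.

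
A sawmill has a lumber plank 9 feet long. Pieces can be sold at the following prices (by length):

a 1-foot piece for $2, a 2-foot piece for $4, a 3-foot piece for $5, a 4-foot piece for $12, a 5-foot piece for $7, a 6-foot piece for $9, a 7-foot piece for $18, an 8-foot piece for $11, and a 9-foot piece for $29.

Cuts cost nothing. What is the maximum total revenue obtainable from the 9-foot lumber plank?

29

Consider every possible first cut. best[k] is the best of p[i]+best[k−i] over all sellable i≤k.
best[1] = 2
best[2] = max(2+2, 4+0) = 4
best[3] = max(2+4, 4+2, 5+0) = 6
best[4] = max(2+6, 4+4, 5+2, 12+0) = 12
best[5] = max(2+12, 4+6, 5+4, 12+2, 7+0) = 14
best[6] = max(2+14, 4+12, 5+6, 12+4, 7+2, 9+0) = 16
best[7] = max(2+16, 4+14, 5+12, …, 9+2, 18+0) = 18
best[8] = max(2+18, 4+16, 5+14, …, 18+2, 11+0) = 24
best[9] = max(2+24, 4+18, 5+16, …, 11+2, 29+0) = 29
Best is to sell the whole 9-foot piece uncut for $29.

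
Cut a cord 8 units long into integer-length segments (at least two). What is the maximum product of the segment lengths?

Let m[k] be the best product for length k (with at least one cut). For each first piece i, the rest contributes max(k−i, m[k−i]).
m[2] = 1·max(1,0) = 1·1 = 1
m[3] = max(1·2, 2·1) = 2
m[4] = max(1·3, 2·2, 3·1) = 4
m[5] = max(1·4, 2·3, 3·2, 4·1) = 6
m[6] = max(1·6, 2·4, 3·3, 4·2, 5·1) = 9
m[7] = max(1·9, 2·6, 3·4, 4·3, 5·2, 6·1) = 12
m[8] = max(1·12, 2·9, 3·6, …, 6·2, 7·1) = 18
One optimal split: 3 + 3 + 2; product 3·3·2 = 18.

18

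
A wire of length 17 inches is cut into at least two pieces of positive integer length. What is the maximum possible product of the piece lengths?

Fill m[k] for k=2..17: at each k try every first piece i and multiply by the better of (k−i) uncut or m[k−i].
m[2] = 1×max(1,0) = 1×1 = 1
m[3] = max(1×2, 2×1) = 2
m[4] = max(1×3, 2×2, 3×1) = 4
m[5] = max(1×4, 2×3, 3×2, 4×1) = 6
m[6] = max(1×6, 2×4, 3×3, 4×2, 5×1) = 9
m[7] = max(1×9, 2×6, 3×4, 4×3, 5×2, 6×1) = 12
m[8] = max(1×12, 2×9, 3×6, …, 6×2, 7×1) = 18
m[9] = max(1×18, 2×12, 3×9, …, 7×2, 8×1) = 27
m[10] = max(1×27, 2×18, 3×12, …, 8×2, 9×1) = 36
m[11] = max(1×36, 2×27, 3×18, …, 9×2, 10×1) = 54
m[12] = max(1×54, 2×36, 3×27, …, 10×2, 11×1) = 81
m[13] = max(1×81, 2×54, 3×36, …, 11×2, 12×1) = 108
m[14] = max(1×108, 2×81, 3×54, …, 12×2, 13×1) = 162
m[15] = max(1×162, 2×108, 3×81, …, 13×2, 14×1) = 243
m[16] = max(1×243, 2×162, 3×108, …, 14×2, 15×1) = 324
m[17] = max(1×324, 2×243, 3×162, …, 15×2, 16×1) = 486
One optimal split: 3 + 3 + 3 + 3 + 3 + 2; product 3×3×3×3×3×2 = 486.

486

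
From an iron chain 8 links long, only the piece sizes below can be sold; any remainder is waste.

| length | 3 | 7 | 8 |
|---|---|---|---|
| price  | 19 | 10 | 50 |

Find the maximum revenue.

50

Build f[k] bottom-up: f[k] = max over allowed piece i of (p[i] + f[k−i]).
f[1] = 0
f[2] = 0
f[3] = 19
f[4] = 19
f[5] = 19
f[6] = 38  (first piece 3, then f[3]=19)
f[7] = max(19+19, 10+0) = 38
f[8] = max(19+19, 10+0, 50+0) = 50
One optimal cutting: 8 → $50.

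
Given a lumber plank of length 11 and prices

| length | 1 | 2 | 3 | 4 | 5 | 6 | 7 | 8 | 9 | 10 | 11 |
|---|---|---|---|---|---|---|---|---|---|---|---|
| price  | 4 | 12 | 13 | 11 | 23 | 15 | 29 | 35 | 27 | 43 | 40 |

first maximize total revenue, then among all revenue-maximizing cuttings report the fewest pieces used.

6

Build r[k] bottom-up: r[k] = max over allowed piece i of (p[i] + r[k−i]).
r[1] = 4
r[2] = max(4+4, 12+0) = 12
r[3] = max(4+12, 12+4, 13+0) = 16
r[4] = max(4+16, 12+12, 13+4, 11+0) = 24
r[5] = max(4+24, 12+16, 13+12, 11+4, 23+0) = 28
r[6] = max(4+28, 12+24, 13+16, 11+12, 23+4, 15+0) = 36
r[7] = max(4+36, 12+28, 13+24, …, 15+4, 29+0) = 40
r[8] = max(4+40, 12+36, 13+28, …, 29+4, 35+0) = 48
r[9] = max(4+48, 12+40, 13+36, …, 35+4, 27+0) = 52
r[10] = max(4+52, 12+48, 13+40, …, 27+4, 43+0) = 60
r[11] = max(4+60, 12+52, 13+48, …, 43+4, 40+0) = 64
Maximum revenue is $64.
Now minimize piece count subject to staying optimal: for each k, pieces[k] = 1 + min over i with p[i]+r[k−i]=r[k] of pieces[k−i].
pieces[8] = 4
pieces[9] = 5
pieces[10] = 5
pieces[11] = 6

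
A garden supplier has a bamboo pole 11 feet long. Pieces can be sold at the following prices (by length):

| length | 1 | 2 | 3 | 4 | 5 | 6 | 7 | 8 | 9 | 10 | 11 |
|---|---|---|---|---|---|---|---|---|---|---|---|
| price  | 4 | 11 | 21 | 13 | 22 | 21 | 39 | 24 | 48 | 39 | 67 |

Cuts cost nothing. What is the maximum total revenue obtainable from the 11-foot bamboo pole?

74

Consider every possible first cut. v[k] is the best of p[i]+v[k−i] over all sellable i≤k.
v[1] = 4
v[2] = 11
v[3] = 21
v[4] = 25  (first piece 1, then v[3]=21)
v[5] = 32  (first piece 2, then v[3]=21)
v[6] = 42  (first piece 3, then v[3]=21)
v[7] = 46  (first piece 1, then v[6]=42)
v[8] = 53  (first piece 2, then v[6]=42)
v[9] = 63  (first piece 3, then v[6]=42)
v[10] = 67  (first piece 1, then v[9]=63)
v[11] = 74  (first piece 2, then v[9]=63)
One optimal cutting: 3 + 3 + 3 + 2 → $21 + $21 + $21 + $11 = $74.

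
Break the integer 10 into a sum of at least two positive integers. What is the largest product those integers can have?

Fill m[k] for k=2..10: at each k try every first piece i and multiply by the better of (k−i) uncut or m[k−i].
m[2] = 1*max(1,0) = 1*1 = 1
m[3] = 1*max(2,1) = 1*2 = 2
m[4] = 2*max(2,1) = 2*2 = 4
m[5] = 2*max(3,2) = 2*3 = 6
m[6] = 3*max(3,2) = 3*3 = 9
m[7] = 2*max(5,6) = 2*6 = 12
m[8] = 2*max(6,9) = 2*9 = 18
m[9] = 3*max(6,9) = 3*9 = 27
m[10] = 2*max(8,18) = 2*18 = 36
One optimal split: 3 + 3 + 2 + 2; product 3*3*2*2 = 36.

36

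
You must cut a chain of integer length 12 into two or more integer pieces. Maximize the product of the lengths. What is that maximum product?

81

Define prod[k] = max over 1≤i<k of i · max(k−i, prod[k−i]); the inner max lets the remainder stay uncut if that's better.
prod[2] = 1·max(1,0) = 1·1 = 1
prod[3] = max(1·2, 2·1) = 2
prod[4] = max(1·3, 2·2, 3·1) = 4
prod[5] = max(1·4, 2·3, 3·2, 4·1) = 6
prod[6] = max(1·6, 2·4, 3·3, 4·2, 5·1) = 9
prod[7] = max(1·9, 2·6, 3·4, 4·3, 5·2, 6·1) = 12
prod[8] = max(1·12, 2·9, 3·6, …, 6·2, 7·1) = 18
prod[9] = max(1·18, 2·12, 3·9, …, 7·2, 8·1) = 27
prod[10] = max(1·27, 2·18, 3·12, …, 8·2, 9·1) = 36
prod[11] = max(1·36, 2·27, 3·18, …, 9·2, 10·1) = 54
prod[12] = max(1·54, 2·36, 3·27, …, 10·2, 11·1) = 81
One optimal split: 3 + 3 + 3 + 3; product 3·3·3·3 = 81.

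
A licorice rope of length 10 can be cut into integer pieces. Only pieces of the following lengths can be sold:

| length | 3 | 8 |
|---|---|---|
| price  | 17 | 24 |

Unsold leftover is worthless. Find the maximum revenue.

Consider every possible first cut. best[k] is the best of p[i]+best[k−i] over all sellable i≤k.
best[1] = 0
best[2] = 0
best[3] = 17
best[4] = 17
best[5] = 17
best[6] = 34  (first piece 3, then best[3]=17)
best[7] = 34
best[8] = 34
best[9] = 51  (first piece 3, then best[6]=34)
best[10] = 51
One optimal cutting: pieces 3 + 3 + 3 with 1 cm of scrap → ¢51.

51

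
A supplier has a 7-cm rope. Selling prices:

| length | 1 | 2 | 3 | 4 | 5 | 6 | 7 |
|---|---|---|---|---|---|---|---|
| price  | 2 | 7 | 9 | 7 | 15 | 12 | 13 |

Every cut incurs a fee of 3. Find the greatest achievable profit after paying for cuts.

Build r[k] bottom-up: r[k] = max over allowed piece i of (p[i] + r[k−i]) − 3 per cut.
r[1] = 2
r[2] = 7
r[3] = 9
r[4] = 11  (first piece 2, then r[2]=7)
r[5] = 15
r[6] = 15  (first piece 2, then r[4]=11)
r[7] = 19  (first piece 2, then r[5]=15)
One optimal plan: pieces 5 + 2 (1 cut) → 22 − 3 = 19.

19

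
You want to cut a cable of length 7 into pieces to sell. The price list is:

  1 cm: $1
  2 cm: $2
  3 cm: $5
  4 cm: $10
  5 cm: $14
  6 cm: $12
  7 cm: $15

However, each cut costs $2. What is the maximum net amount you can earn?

15

Consider every possible first cut. net[k] is the best of p[i]+net[k−i] over all sellable i≤k, charging 2 whenever i<k.
net[1] = 1
net[2] = max(1+1-2, 2+0) = 2
net[3] = max(1+2-2, 2+1-2, 5+0) = 5
net[4] = max(1+5-2, 2+2-2, 5+1-2, 10+0) = 10
net[5] = max(1+10-2, 2+5-2, 5+2-2, 10+1-2, 14+0) = 14
net[6] = max(1+14-2, 2+10-2, 5+5-2, 10+2-2, 14+1-2, 12+0) = 13
net[7] = max(1+13-2, 2+14-2, 5+10-2, …, 12+1-2, 15+0) = 15
Best is to make no cuts and sell whole for $15.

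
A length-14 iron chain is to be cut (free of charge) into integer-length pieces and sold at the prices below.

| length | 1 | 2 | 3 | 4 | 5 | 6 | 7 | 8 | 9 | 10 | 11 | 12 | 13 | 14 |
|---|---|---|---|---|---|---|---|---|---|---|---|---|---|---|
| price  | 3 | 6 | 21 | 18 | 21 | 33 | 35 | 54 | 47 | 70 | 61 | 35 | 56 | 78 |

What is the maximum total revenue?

Consider every possible first cut. v[k] is the best of p[i]+v[k−i] over all sellable i≤k.
v[1] = 3
v[2] = max(3+3, 6+0) = 6
v[3] = max(3+6, 6+3, 21+0) = 21
v[4] = max(3+21, 6+6, 21+3, 18+0) = 24
v[5] = max(3+24, 6+21, 21+6, 18+3, 21+0) = 27
v[6] = max(3+27, 6+24, 21+21, 18+6, 21+3, 33+0) = 42
v[7] = max(3+42, 6+27, 21+24, …, 33+3, 35+0) = 45
v[8] = max(3+45, 6+42, 21+27, …, 35+3, 54+0) = 54
v[9] = max(3+54, 6+45, 21+42, …, 54+3, 47+0) = 63
v[10] = max(3+63, 6+54, 21+45, …, 47+3, 70+0) = 70
v[11] = max(3+70, 6+63, 21+54, …, 70+3, 61+0) = 75
v[12] = max(3+75, 6+70, 21+63, …, 61+3, 35+0) = 84
v[13] = max(3+84, 6+75, 21+70, …, 35+3, 56+0) = 91
v[14] = max(3+91, 6+84, 21+75, …, 56+3, 78+0) = 96
One optimal cutting: 8 + 3 + 3 → $54 + $21 + $21 = $96.

96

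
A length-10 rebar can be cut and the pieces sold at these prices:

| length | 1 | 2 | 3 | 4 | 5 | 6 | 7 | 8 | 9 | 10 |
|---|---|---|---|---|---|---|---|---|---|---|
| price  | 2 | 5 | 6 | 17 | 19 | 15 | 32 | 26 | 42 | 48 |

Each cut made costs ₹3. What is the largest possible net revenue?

Build net[k] bottom-up: net[k] = max over allowed piece i of (p[i] + net[k−i]) − 3 per cut.
net[1] = 2
net[2] = max(2+2-3, 5+0) = 5
net[3] = max(2+5-3, 5+2-3, 6+0) = 6
net[4] = max(2+6-3, 5+5-3, 6+2-3, 17+0) = 17
net[5] = max(2+17-3, 5+6-3, 6+5-3, 17+2-3, 19+0) = 19
net[6] = max(2+19-3, 5+17-3, 6+6-3, 17+5-3, 19+2-3, 15+0) = 19
net[7] = max(2+19-3, 5+19-3, 6+17-3, …, 15+2-3, 32+0) = 32
net[8] = max(2+32-3, 5+19-3, 6+19-3, …, 32+2-3, 26+0) = 31
net[9] = max(2+31-3, 5+32-3, 6+19-3, …, 26+2-3, 42+0) = 42
net[10] = max(2+42-3, 5+31-3, 6+32-3, …, 42+2-3, 48+0) = 48
Best is to make no cuts and sell whole for ₹48.

48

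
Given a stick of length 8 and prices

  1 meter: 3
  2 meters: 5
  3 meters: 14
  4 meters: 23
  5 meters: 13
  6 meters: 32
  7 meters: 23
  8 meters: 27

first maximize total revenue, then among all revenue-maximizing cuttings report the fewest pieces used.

Consider every possible first cut. r[k] is the best of p[i]+r[k−i] over all sellable i≤k.
r[1] = 3
r[2] = max(3+3, 5+0) = 6
r[3] = max(3+6, 5+3, 14+0) = 14
r[4] = max(3+14, 5+6, 14+3, 23+0) = 23
r[5] = max(3+23, 5+14, 14+6, 23+3, 13+0) = 26
r[6] = max(3+26, 5+23, 14+14, 23+6, 13+3, 32+0) = 32
r[7] = max(3+32, 5+26, 14+23, …, 32+3, 23+0) = 37
r[8] = max(3+37, 5+32, 14+26, …, 23+3, 27+0) = 46
Maximum revenue is 46.
Now minimize piece count subject to staying optimal: for each k, pieces[k] = 1 + min over i with p[i]+r[k−i]=r[k] of pieces[k−i].
pieces[5] = 2
pieces[6] = 1
pieces[7] = 2
pieces[8] = 2

2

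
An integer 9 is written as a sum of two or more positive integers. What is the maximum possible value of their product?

27

Let f[k] be the best product for length k (with at least one cut). For each first piece i, the rest contributes max(k−i, f[k−i]).
Small cases: f[2]=1.
f[3] = 1·max(2,1) = 1·2 = 2
f[4] = 2·max(2,1) = 2·2 = 4
f[5] = 2·max(3,2) = 2·3 = 6
f[6] = 3·max(3,2) = 3·3 = 9
f[7] = 2·max(5,6) = 2·6 = 12
f[8] = 2·max(6,9) = 2·9 = 18
f[9] = 3·max(6,9) = 3·9 = 27
One optimal split: 3 + 3 + 3; product 3·3·3 = 27.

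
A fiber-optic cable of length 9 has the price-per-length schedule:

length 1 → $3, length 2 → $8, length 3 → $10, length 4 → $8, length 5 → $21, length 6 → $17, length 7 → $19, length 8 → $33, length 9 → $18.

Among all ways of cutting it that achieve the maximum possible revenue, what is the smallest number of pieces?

Build r[k] bottom-up: r[k] = max over allowed piece i of (p[i] + r[k−i]).
r[1] = 3
r[2] = 8
r[3] = 11  (first piece 1, then r[2]=8)
r[4] = 16  (first piece 2, then r[2]=8)
r[5] = 21
r[6] = 24  (first piece 1, then r[5]=21)
r[7] = 29  (first piece 2, then r[5]=21)
r[8] = 33
r[9] = 37  (first piece 2, then r[7]=29)
Maximum revenue is $37.
Now minimize piece count subject to staying optimal: for each k, pieces[k] = 1 + min over i with p[i]+r[k−i]=r[k] of pieces[k−i].
pieces[6] = 2
pieces[7] = 2
pieces[8] = 1
pieces[9] = 3

3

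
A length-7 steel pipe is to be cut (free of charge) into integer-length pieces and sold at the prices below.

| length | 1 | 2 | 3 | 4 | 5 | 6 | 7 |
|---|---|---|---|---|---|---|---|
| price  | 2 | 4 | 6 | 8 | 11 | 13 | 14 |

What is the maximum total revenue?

15

Let r[k] be the best obtainable value from length k. For each k, try every first piece i and keep the best of price[i] + r[k−i].
r[1] = 2
r[2] = max(2+2, 4+0) = 4
r[3] = max(2+4, 4+2, 6+0) = 6
r[4] = max(2+6, 4+4, 6+2, 8+0) = 8
r[5] = max(2+8, 4+6, 6+4, 8+2, 11+0) = 11
r[6] = max(2+11, 4+8, 6+6, 8+4, 11+2, 13+0) = 13
r[7] = max(2+13, 4+11, 6+8, …, 13+2, 14+0) = 15
One optimal cutting: 5 + 1 + 1 → $11 + $2 + $2 = $15.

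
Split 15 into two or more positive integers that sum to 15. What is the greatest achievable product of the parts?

Fill m[k] for k=2..15: at each k try every first piece i and multiply by the better of (k−i) uncut or m[k−i].
m[2] = 1×max(1,0) = 1×1 = 1
m[3] = max(1×2, 2×1) = 2
m[4] = max(1×3, 2×2, 3×1) = 4
m[5] = max(1×4, 2×3, 3×2, 4×1) = 6
m[6] = max(1×6, 2×4, 3×3, 4×2, 5×1) = 9
m[7] = max(1×9, 2×6, 3×4, 4×3, 5×2, 6×1) = 12
m[8] = max(1×12, 2×9, 3×6, …, 6×2, 7×1) = 18
m[9] = max(1×18, 2×12, 3×9, …, 7×2, 8×1) = 27
m[10] = max(1×27, 2×18, 3×12, …, 8×2, 9×1) = 36
m[11] = max(1×36, 2×27, 3×18, …, 9×2, 10×1) = 54
m[12] = max(1×54, 2×36, 3×27, …, 10×2, 11×1) = 81
m[13] = max(1×81, 2×54, 3×36, …, 11×2, 12×1) = 108
m[14] = max(1×108, 2×81, 3×54, …, 12×2, 13×1) = 162
m[15] = max(1×162, 2×108, 3×81, …, 13×2, 14×1) = 243
One optimal split: 3 + 3 + 3 + 3 + 3; product 3×3×3×3×3 = 243.

243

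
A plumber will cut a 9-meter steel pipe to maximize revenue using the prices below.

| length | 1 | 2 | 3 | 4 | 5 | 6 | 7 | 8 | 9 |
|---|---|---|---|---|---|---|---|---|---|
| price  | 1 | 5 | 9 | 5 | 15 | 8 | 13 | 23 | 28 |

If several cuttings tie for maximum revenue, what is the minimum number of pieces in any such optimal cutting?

Let r[k] be the best obtainable value from length k. For each k, try every first piece i and keep the best of price[i] + r[k−i].
r[1] = 1
r[2] = 5
r[3] = 9
r[4] = 10  (first piece 1, then r[3]=9)
r[5] = 15
r[6] = 18  (first piece 3, then r[3]=9)
r[7] = 20  (first piece 2, then r[5]=15)
r[8] = 24  (first piece 3, then r[5]=15)
r[9] = 28
Maximum revenue is $28.
Now minimize piece count subject to staying optimal: for each k, pieces[k] = 1 + min over i with p[i]+r[k−i]=r[k] of pieces[k−i].
pieces[6] = 2
pieces[7] = 2
pieces[8] = 2
pieces[9] = 1

1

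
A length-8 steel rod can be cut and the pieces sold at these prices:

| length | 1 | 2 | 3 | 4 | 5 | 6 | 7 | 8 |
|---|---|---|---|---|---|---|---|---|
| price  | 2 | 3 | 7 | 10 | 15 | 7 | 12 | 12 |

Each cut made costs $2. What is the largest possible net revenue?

Let v[k] be the best obtainable value from length k. For each k, try every first piece i and keep the best of price[i] + v[k−i] minus the 2 cut fee when i<k.
v[1] = 2
v[2] = 3
v[3] = 7
v[4] = 10
v[5] = 15
v[6] = 15  (first piece 1, then v[5]=15)
v[7] = 16  (first piece 2, then v[5]=15)
v[8] = 20  (first piece 3, then v[5]=15)
One optimal plan: pieces 5 + 3 (1 cut) → $22 − $2 = $20.

20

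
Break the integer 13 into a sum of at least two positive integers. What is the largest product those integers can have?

Define m[k] = max over 1≤i<k of i · max(k−i, m[k−i]); the inner max lets the remainder stay uncut if that's better.
m[2] = 1×max(1,0) = 1×1 = 1
m[3] = max(1×2, 2×1) = 2
m[4] = max(1×3, 2×2, 3×1) = 4
m[5] = max(1×4, 2×3, 3×2, 4×1) = 6
m[6] = max(1×6, 2×4, 3×3, 4×2, 5×1) = 9
m[7] = max(1×9, 2×6, 3×4, 4×3, 5×2, 6×1) = 12
m[8] = max(1×12, 2×9, 3×6, …, 6×2, 7×1) = 18
m[9] = max(1×18, 2×12, 3×9, …, 7×2, 8×1) = 27
m[10] = max(1×27, 2×18, 3×12, …, 8×2, 9×1) = 36
m[11] = max(1×36, 2×27, 3×18, …, 9×2, 10×1) = 54
m[12] = max(1×54, 2×36, 3×27, …, 10×2, 11×1) = 81
m[13] = max(1×81, 2×54, 3×36, …, 11×2, 12×1) = 108
One optimal split: 3 + 3 + 3 + 2 + 2; product 3×3×3×2×2 = 108.

108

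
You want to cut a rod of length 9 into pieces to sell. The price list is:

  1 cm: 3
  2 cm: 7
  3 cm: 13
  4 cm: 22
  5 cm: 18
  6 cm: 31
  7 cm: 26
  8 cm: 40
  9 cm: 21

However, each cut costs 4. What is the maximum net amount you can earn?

40

Let r[k] be the best obtainable value from length k. For each k, try every first piece i and keep the best of price[i] + r[k−i] minus the 4 cut fee when i<k.
r[1] = 3
r[2] = max(3+3-4, 7+0) = 7
r[3] = max(3+7-4, 7+3-4, 13+0) = 13
r[4] = max(3+13-4, 7+7-4, 13+3-4, 22+0) = 22
r[5] = max(3+22-4, 7+13-4, 13+7-4, 22+3-4, 18+0) = 21
r[6] = max(3+21-4, 7+22-4, 13+13-4, 22+7-4, 18+3-4, 31+0) = 31
r[7] = max(3+31-4, 7+21-4, 13+22-4, …, 31+3-4, 26+0) = 31
r[8] = max(3+31-4, 7+31-4, 13+21-4, …, 26+3-4, 40+0) = 40
r[9] = max(3+40-4, 7+31-4, 13+31-4, …, 40+3-4, 21+0) = 40
One optimal plan: pieces 6 + 3 (1 cut) → 44 − 4 = 40.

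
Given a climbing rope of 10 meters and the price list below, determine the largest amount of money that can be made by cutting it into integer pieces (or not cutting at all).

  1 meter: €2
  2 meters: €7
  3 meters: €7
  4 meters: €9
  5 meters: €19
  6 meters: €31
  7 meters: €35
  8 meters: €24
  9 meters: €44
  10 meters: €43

46

Build v[k] bottom-up: v[k] = max over allowed piece i of (p[i] + v[k−i]).
v[1] = 2
v[2] = max(2+2, 7+0) = 7
v[3] = max(2+7, 7+2, 7+0) = 9
v[4] = max(2+9, 7+7, 7+2, 9+0) = 14
v[5] = max(2+14, 7+9, 7+7, 9+2, 19+0) = 19
v[6] = max(2+19, 7+14, 7+9, 9+7, 19+2, 31+0) = 31
v[7] = max(2+31, 7+19, 7+14, …, 31+2, 35+0) = 35
v[8] = max(2+35, 7+31, 7+19, …, 35+2, 24+0) = 38
v[9] = max(2+38, 7+35, 7+31, …, 24+2, 44+0) = 44
v[10] = max(2+44, 7+38, 7+35, …, 44+2, 43+0) = 46
One optimal cutting: 9 + 1 → €44 + €2 = €46.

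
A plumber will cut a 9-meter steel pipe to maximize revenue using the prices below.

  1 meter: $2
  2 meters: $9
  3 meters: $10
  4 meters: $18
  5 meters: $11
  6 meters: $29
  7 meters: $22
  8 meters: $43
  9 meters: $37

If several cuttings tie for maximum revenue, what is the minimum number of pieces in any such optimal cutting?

2

Consider every possible first cut. r[k] is the best of p[i]+r[k−i] over all sellable i≤k.
r[1] = 2
r[2] = max(2+2, 9+0) = 9
r[3] = max(2+9, 9+2, 10+0) = 11
r[4] = max(2+11, 9+9, 10+2, 18+0) = 18
r[5] = max(2+18, 9+11, 10+9, 18+2, 11+0) = 20
r[6] = max(2+20, 9+18, 10+11, 18+9, 11+2, 29+0) = 29
r[7] = max(2+29, 9+20, 10+18, …, 29+2, 22+0) = 31
r[8] = max(2+31, 9+29, 10+20, …, 22+2, 43+0) = 43
r[9] = max(2+43, 9+31, 10+29, …, 43+2, 37+0) = 45
Maximum revenue is $45.
Now minimize piece count subject to staying optimal: for each k, pieces[k] = 1 + min over i with p[i]+r[k−i]=r[k] of pieces[k−i].
pieces[6] = 1
pieces[7] = 2
pieces[8] = 1
pieces[9] = 2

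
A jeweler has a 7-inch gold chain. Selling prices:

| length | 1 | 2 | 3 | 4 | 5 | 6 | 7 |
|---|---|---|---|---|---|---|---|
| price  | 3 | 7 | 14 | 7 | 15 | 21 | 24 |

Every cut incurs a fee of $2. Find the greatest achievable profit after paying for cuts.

27

Let r[k] be the best obtainable value from length k. For each k, try every first piece i and keep the best of price[i] + r[k−i] minus the 2 cut fee when i<k.
r[1] = 3
r[2] = max(3+3-2, 7+0) = 7
r[3] = max(3+7-2, 7+3-2, 14+0) = 14
r[4] = max(3+14-2, 7+7-2, 14+3-2, 7+0) = 15
r[5] = max(3+15-2, 7+14-2, 14+7-2, 7+3-2, 15+0) = 19
r[6] = max(3+19-2, 7+15-2, 14+14-2, 7+7-2, 15+3-2, 21+0) = 26
r[7] = max(3+26-2, 7+19-2, 14+15-2, …, 21+3-2, 24+0) = 27
One optimal plan: pieces 3 + 3 + 1 (2 cuts) → $31 − $4 = $27.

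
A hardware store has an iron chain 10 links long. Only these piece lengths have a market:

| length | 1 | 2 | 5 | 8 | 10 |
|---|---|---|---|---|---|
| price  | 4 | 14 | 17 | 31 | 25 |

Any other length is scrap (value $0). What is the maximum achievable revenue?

Consider every possible first cut. r[k] is the best of p[i]+r[k−i] over all sellable i≤k.
r[1] = 4
r[2] = 14
r[3] = 18  (first piece 1, then r[2]=14)
r[4] = 28  (first piece 2, then r[2]=14)
r[5] = 32  (first piece 1, then r[4]=28)
r[6] = 42  (first piece 2, then r[4]=28)
r[7] = 46  (first piece 1, then r[6]=42)
r[8] = 56  (first piece 2, then r[6]=42)
r[9] = 60  (first piece 1, then r[8]=56)
r[10] = 70  (first piece 2, then r[8]=56)
One optimal cutting: 2 + 2 + 2 + 2 + 2 → $70.

70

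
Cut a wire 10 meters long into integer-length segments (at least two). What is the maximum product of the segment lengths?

Define P[k] = max over 1≤i<k of i · max(k−i, P[k−i]); the inner max lets the remainder stay uncut if that's better.
P[2] = 1×max(1,0) = 1×1 = 1
P[3] = 1×max(2,1) = 1×2 = 2
P[4] = 2×max(2,1) = 2×2 = 4
P[5] = 2×max(3,2) = 2×3 = 6
P[6] = 3×max(3,2) = 3×3 = 9
P[7] = 2×max(5,6) = 2×6 = 12
P[8] = 2×max(6,9) = 2×9 = 18
P[9] = 3×max(6,9) = 3×9 = 27
P[10] = 2×max(8,18) = 2×18 = 36
One optimal split: 3 + 3 + 2 + 2; product 3×3×2×2 = 36.

36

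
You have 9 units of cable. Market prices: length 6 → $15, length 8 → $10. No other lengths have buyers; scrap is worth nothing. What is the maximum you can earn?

Consider every possible first cut. f[k] is the best of p[i]+f[k−i] over all sellable i≤k.
f[1] = 0
f[2] = 0
f[3] = 0
f[4] = 0
f[5] = 0
f[6] = 15
f[7] = 15
f[8] = 15
f[9] = 15
One optimal cutting: pieces 6 with 3 units of scrap → $15.

15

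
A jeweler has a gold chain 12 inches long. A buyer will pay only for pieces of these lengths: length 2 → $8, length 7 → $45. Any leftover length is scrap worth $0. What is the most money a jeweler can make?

Consider every possible first cut. f[k] is the best of p[i]+f[k−i] over all sellable i≤k.
f[1] = 0
f[2] = 8
f[3] = 8
f[4] = 16  (first piece 2, then f[2]=8)
f[5] = 16
f[6] = 24  (first piece 2, then f[4]=16)
f[7] = max(8+16, 45+0) = 45
f[8] = max(8+24, 45+0) = 45
f[9] = max(8+45, 45+8) = 53
f[10] = max(8+45, 45+8) = 53
f[11] = max(8+53, 45+16) = 61
f[12] = max(8+53, 45+16) = 61
One optimal cutting: pieces 7 + 2 + 2 with 1 inch of scrap → $61.

61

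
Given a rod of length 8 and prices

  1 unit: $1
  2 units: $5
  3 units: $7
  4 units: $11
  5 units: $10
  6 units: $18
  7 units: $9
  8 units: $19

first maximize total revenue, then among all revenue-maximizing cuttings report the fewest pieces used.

2

Consider every possible first cut. r[k] is the best of p[i]+r[k−i] over all sellable i≤k.
r[1] = 1
r[2] = max(1+1, 5+0) = 5
r[3] = max(1+5, 5+1, 7+0) = 7
r[4] = max(1+7, 5+5, 7+1, 11+0) = 11
r[5] = max(1+11, 5+7, 7+5, 11+1, 10+0) = 12
r[6] = max(1+12, 5+11, 7+7, 11+5, 10+1, 18+0) = 18
r[7] = max(1+18, 5+12, 7+11, …, 18+1, 9+0) = 19
r[8] = max(1+19, 5+18, 7+12, …, 9+1, 19+0) = 23
Maximum revenue is $23.
Now minimize piece count subject to staying optimal: for each k, pieces[k] = 1 + min over i with p[i]+r[k−i]=r[k] of pieces[k−i].
pieces[5] = 2
pieces[6] = 1
pieces[7] = 2
pieces[8] = 2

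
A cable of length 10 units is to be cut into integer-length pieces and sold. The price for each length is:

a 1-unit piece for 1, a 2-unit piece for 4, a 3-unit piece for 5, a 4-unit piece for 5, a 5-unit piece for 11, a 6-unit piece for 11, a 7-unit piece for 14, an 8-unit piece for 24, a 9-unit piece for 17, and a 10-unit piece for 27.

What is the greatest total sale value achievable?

Build R[k] bottom-up: R[k] = max over allowed piece i of (p[i] + R[k−i]).
R[1] = 1
R[2] = 4
R[3] = 5  (first piece 1, then R[2]=4)
R[4] = 8  (first piece 2, then R[2]=4)
R[5] = 11
R[6] = 12  (first piece 1, then R[5]=11)
R[7] = 15  (first piece 2, then R[5]=11)
R[8] = 24
R[9] = 25  (first piece 1, then R[8]=24)
R[10] = 28  (first piece 2, then R[8]=24)
One optimal cutting: 8 + 2 → 24 + 4 = 28.

28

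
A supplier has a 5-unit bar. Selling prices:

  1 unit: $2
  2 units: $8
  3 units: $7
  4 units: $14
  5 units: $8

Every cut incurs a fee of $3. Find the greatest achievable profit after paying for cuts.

13

Build v[k] bottom-up: v[k] = max over allowed piece i of (p[i] + v[k−i]) − 3 per cut.
v[1] = 2
v[2] = max(2+2-3, 8+0) = 8
v[3] = max(2+8-3, 8+2-3, 7+0) = 7
v[4] = max(2+7-3, 8+8-3, 7+2-3, 14+0) = 14
v[5] = max(2+14-3, 8+7-3, 7+8-3, 14+2-3, 8+0) = 13
One optimal plan: pieces 4 + 1 (1 cut) → $16 − $3 = $13.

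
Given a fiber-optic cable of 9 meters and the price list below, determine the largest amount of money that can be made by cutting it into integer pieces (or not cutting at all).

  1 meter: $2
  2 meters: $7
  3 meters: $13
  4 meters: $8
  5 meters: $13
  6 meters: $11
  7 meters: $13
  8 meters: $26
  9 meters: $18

Build v[k] bottom-up: v[k] = max over allowed piece i of (p[i] + v[k−i]).
v[1] = 2
v[2] = 7
v[3] = 13
v[4] = 15  (first piece 1, then v[3]=13)
v[5] = 20  (first piece 2, then v[3]=13)
v[6] = 26  (first piece 3, then v[3]=13)
v[7] = 28  (first piece 1, then v[6]=26)
v[8] = 33  (first piece 2, then v[6]=26)
v[9] = 39  (first piece 3, then v[6]=26)
One optimal cutting: 3 + 3 + 3 → $13 + $13 + $13 = $39.

39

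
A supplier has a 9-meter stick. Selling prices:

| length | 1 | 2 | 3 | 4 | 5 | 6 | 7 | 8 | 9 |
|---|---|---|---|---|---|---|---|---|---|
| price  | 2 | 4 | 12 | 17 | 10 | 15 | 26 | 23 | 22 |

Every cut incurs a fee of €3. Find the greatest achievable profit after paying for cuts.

30

Let v[k] be the best obtainable value from length k. For each k, try every first piece i and keep the best of price[i] + v[k−i] minus the 3 cut fee when i<k.
v[1] = 2
v[2] = max(2+2-3, 4+0) = 4
v[3] = max(2+4-3, 4+2-3, 12+0) = 12
v[4] = max(2+12-3, 4+4-3, 12+2-3, 17+0) = 17
v[5] = max(2+17-3, 4+12-3, 12+4-3, 17+2-3, 10+0) = 16
v[6] = max(2+16-3, 4+17-3, 12+12-3, 17+4-3, 10+2-3, 15+0) = 21
v[7] = max(2+21-3, 4+16-3, 12+17-3, …, 15+2-3, 26+0) = 26
v[8] = max(2+26-3, 4+21-3, 12+16-3, …, 26+2-3, 23+0) = 31
v[9] = max(2+31-3, 4+26-3, 12+21-3, …, 23+2-3, 22+0) = 30
One optimal plan: pieces 4 + 4 + 1 (2 cuts) → €36 − €6 = €30.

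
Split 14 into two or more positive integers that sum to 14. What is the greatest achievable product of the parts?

Let prod[k] be the best product for length k (with at least one cut). For each first piece i, the rest contributes max(k−i, prod[k−i]).
Small cases: prod[2]=1, prod[3]=2, prod[4]=4, prod[5]=6, prod[6]=9, prod[7]=12, prod[8]=18, prod[9]=27.
prod[10] = max(1×27, 2×18, 3×12, …, 8×2, 9×1) = 36
prod[11] = max(1×36, 2×27, 3×18, …, 9×2, 10×1) = 54
prod[12] = max(1×54, 2×36, 3×27, …, 10×2, 11×1) = 81
prod[13] = max(1×81, 2×54, 3×36, …, 11×2, 12×1) = 108
prod[14] = max(1×108, 2×81, 3×54, …, 12×2, 13×1) = 162
One optimal split: 3 + 3 + 3 + 3 + 2; product 3×3×3×3×2 = 162.

162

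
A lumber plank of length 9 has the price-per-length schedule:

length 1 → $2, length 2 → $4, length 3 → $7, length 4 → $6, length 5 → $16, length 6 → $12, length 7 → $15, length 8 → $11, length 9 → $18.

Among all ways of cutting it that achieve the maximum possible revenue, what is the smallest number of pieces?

Consider every possible first cut. r[k] is the best of p[i]+r[k−i] over all sellable i≤k.
r[1] = 2
r[2] = 4  (first piece 1, then r[1]=2)
r[3] = 7
r[4] = 9  (first piece 1, then r[3]=7)
r[5] = 16
r[6] = 18  (first piece 1, then r[5]=16)
r[7] = 20  (first piece 1, then r[6]=18)
r[8] = 23  (first piece 3, then r[5]=16)
r[9] = 25  (first piece 1, then r[8]=23)
Maximum revenue is $25.
Now minimize piece count subject to staying optimal: for each k, pieces[k] = 1 + min over i with p[i]+r[k−i]=r[k] of pieces[k−i].
pieces[6] = 2
pieces[7] = 2
pieces[8] = 2
pieces[9] = 3

3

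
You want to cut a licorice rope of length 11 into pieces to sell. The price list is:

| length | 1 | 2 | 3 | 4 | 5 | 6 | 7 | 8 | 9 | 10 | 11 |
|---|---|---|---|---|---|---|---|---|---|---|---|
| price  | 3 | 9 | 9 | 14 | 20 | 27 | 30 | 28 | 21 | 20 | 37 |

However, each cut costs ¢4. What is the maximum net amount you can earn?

43

Let v[k] be the best obtainable value from length k. For each k, try every first piece i and keep the best of price[i] + v[k−i] minus the 4 cut fee when i<k.
v[1] = 3
v[2] = max(3+3-4, 9+0) = 9
v[3] = max(3+9-4, 9+3-4, 9+0) = 9
v[4] = max(3+9-4, 9+9-4, 9+3-4, 14+0) = 14
v[5] = max(3+14-4, 9+9-4, 9+9-4, 14+3-4, 20+0) = 20
v[6] = max(3+20-4, 9+14-4, 9+9-4, 14+9-4, 20+3-4, 27+0) = 27
v[7] = max(3+27-4, 9+20-4, 9+14-4, …, 27+3-4, 30+0) = 30
v[8] = max(3+30-4, 9+27-4, 9+20-4, …, 30+3-4, 28+0) = 32
v[9] = max(3+32-4, 9+30-4, 9+27-4, …, 28+3-4, 21+0) = 35
v[10] = max(3+35-4, 9+32-4, 9+30-4, …, 21+3-4, 20+0) = 37
v[11] = max(3+37-4, 9+35-4, 9+32-4, …, 20+3-4, 37+0) = 43
One optimal plan: pieces 6 + 5 (1 cut) → ¢47 − ¢4 = ¢43.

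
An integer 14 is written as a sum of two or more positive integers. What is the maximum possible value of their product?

Let m[k] be the best product for length k (with at least one cut). For each first piece i, the rest contributes max(k−i, m[k−i]).
m[2] = 1×max(1,0) = 1×1 = 1
m[3] = 1×max(2,1) = 1×2 = 2
m[4] = 2×max(2,1) = 2×2 = 4
m[5] = 2×max(3,2) = 2×3 = 6
m[6] = 3×max(3,2) = 3×3 = 9
m[7] = 2×max(5,6) = 2×6 = 12
m[8] = 2×max(6,9) = 2×9 = 18
m[9] = 3×max(6,9) = 3×9 = 27
m[10] = 2×max(8,18) = 2×18 = 36
m[11] = 2×max(9,27) = 2×27 = 54
m[12] = 3×max(9,27) = 3×27 = 81
m[13] = 2×max(11,54) = 2×54 = 108
m[14] = 2×max(12,81) = 2×81 = 162
One optimal split: 3 + 3 + 3 + 3 + 2; product 3×3×3×3×2 = 162.

162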